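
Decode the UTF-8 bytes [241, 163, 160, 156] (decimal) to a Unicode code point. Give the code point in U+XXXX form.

Leading byte 0xF1 = 11110001 matches 11110xxx → 4-byte sequence.
Byte 1: 0xF1 = 11110001, payload 001 (3 bits).
Byte 2: 0xA3 = 10100011 (10xxxxxx ✓), payload 100011.
Byte 3: 0xA0 = 10100000 (10xxxxxx ✓), payload 100000.
Byte 4: 0x9C = 10011100 (10xxxxxx ✓), payload 011100.
Concatenate: 001100011100000011100 = 0x6381C (21 bits → U+6381C).

U+6381C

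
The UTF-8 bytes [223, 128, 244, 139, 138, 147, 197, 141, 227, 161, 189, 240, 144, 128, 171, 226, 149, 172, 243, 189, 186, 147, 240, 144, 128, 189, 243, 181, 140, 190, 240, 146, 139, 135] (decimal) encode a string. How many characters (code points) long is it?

Byte at offset 0: 0xDF = 11011111 → 2-byte char (#1). Advance 2.
Byte at offset 2: 0xF4 = 11110100 → 4-byte char (#2). Advance 4.
Byte at offset 6: 0xC5 = 11000101 → 2-byte char (#3). Advance 2.
Byte at offset 8: 0xE3 = 11100011 → 3-byte char (#4). Advance 3.
Byte at offset 11: 0xF0 = 11110000 → 4-byte char (#5). Advance 4.
Byte at offset 15: 0xE2 = 11100010 → 3-byte char (#6). Advance 3.
Byte at offset 18: 0xF3 = 11110011 → 4-byte char (#7). Advance 4.
Byte at offset 22: 0xF0 = 11110000 → 4-byte char (#8). Advance 4.
Byte at offset 26: 0xF3 = 11110011 → 4-byte char (#9). Advance 4.
Byte at offset 30: 0xF0 = 11110000 → 4-byte char (#10). Advance 4.
Reached end at offset 34 after 10 code points.

10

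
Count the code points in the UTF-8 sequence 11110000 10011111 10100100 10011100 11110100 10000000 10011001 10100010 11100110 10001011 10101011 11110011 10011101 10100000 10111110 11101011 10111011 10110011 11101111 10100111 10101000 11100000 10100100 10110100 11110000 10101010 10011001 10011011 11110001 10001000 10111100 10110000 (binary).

9

Byte at offset 0: 0xF0 = 11110000 → 4-byte char (#1). Advance 4.
Byte at offset 4: 0xF4 = 11110100 → 4-byte char (#2). Advance 4.
Byte at offset 8: 0xE6 = 11100110 → 3-byte char (#3). Advance 3.
Byte at offset 11: 0xF3 = 11110011 → 4-byte char (#4). Advance 4.
Byte at offset 15: 0xEB = 11101011 → 3-byte char (#5). Advance 3.
Byte at offset 18: 0xEF = 11101111 → 3-byte char (#6). Advance 3.
Byte at offset 21: 0xE0 = 11100000 → 3-byte char (#7). Advance 3.
Byte at offset 24: 0xF0 = 11110000 → 4-byte char (#8). Advance 4.
Byte at offset 28: 0xF1 = 11110001 → 4-byte char (#9). Advance 4.
Reached end at offset 32 after 9 code points.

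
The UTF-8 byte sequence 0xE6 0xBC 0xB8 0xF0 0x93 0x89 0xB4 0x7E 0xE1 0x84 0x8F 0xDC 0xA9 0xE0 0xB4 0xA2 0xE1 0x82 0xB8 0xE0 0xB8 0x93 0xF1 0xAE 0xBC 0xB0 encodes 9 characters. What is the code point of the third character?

Offset 0: leading byte 0xE6 = 11100110 → 3-byte char #1 = E6 BC B8.
Offset 3: leading byte 0xF0 = 11110000 → 4-byte char #2 = F0 93 89 B4.
Offset 7: leading byte 0x7E = 01111110 → 1-byte char #3 = 7E.
Leading byte 0x7E = 01111110 matches 0xxxxxxx → 1-byte sequence.
Byte 1: 0x7E = 01111110, payload 1111110 (7 bits).
Concatenate: 1111110 = 0x7E (7 bits → U+007E).

U+007E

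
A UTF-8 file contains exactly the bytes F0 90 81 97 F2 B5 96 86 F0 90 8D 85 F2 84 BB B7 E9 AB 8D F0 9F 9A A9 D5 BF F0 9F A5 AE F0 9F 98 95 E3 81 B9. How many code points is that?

10

Byte at offset 0: 0xF0 = 11110000 → 4-byte char (#1). Advance 4.
Byte at offset 4: 0xF2 = 11110010 → 4-byte char (#2). Advance 4.
Byte at offset 8: 0xF0 = 11110000 → 4-byte char (#3). Advance 4.
Byte at offset 12: 0xF2 = 11110010 → 4-byte char (#4). Advance 4.
Byte at offset 16: 0xE9 = 11101001 → 3-byte char (#5). Advance 3.
Byte at offset 19: 0xF0 = 11110000 → 4-byte char (#6). Advance 4.
Byte at offset 23: 0xD5 = 11010101 → 2-byte char (#7). Advance 2.
Byte at offset 25: 0xF0 = 11110000 → 4-byte char (#8). Advance 4.
Byte at offset 29: 0xF0 = 11110000 → 4-byte char (#9). Advance 4.
Byte at offset 33: 0xE3 = 11100011 → 3-byte char (#10). Advance 3.
Reached end at offset 36 after 10 code points.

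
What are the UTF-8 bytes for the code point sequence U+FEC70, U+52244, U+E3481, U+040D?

U+FEC70: 4-byte form → F3 BE B1 B0.
U+52244: 4-byte form → F1 92 89 84.
U+E3481: 4-byte form → F3 A3 92 81.
U+040D: 2-byte form → D0 8D.
Concatenated (14 bytes): F3 BE B1 B0 F1 92 89 84 F3 A3 92 81 D0 8D.

F3 BE B1 B0 F1 92 89 84 F3 A3 92 81 D0 8D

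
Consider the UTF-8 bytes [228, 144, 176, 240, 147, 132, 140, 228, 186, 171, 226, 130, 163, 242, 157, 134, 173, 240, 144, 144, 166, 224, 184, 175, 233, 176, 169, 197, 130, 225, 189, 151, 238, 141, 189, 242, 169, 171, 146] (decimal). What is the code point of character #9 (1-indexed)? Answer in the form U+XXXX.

Offset 0: leading byte 0xE4 = 11100100 → 3-byte char #1 = E4 90 B0.
Offset 3: leading byte 0xF0 = 11110000 → 4-byte char #2 = F0 93 84 8C.
Offset 7: leading byte 0xE4 = 11100100 → 3-byte char #3 = E4 BA AB.
Offset 10: leading byte 0xE2 = 11100010 → 3-byte char #4 = E2 82 A3.
Offset 13: leading byte 0xF2 = 11110010 → 4-byte char #5 = F2 9D 86 AD.
Offset 17: leading byte 0xF0 = 11110000 → 4-byte char #6 = F0 90 90 A6.
Offset 21: leading byte 0xE0 = 11100000 → 3-byte char #7 = E0 B8 AF.
Offset 24: leading byte 0xE9 = 11101001 → 3-byte char #8 = E9 B0 A9.
Offset 27: leading byte 0xC5 = 11000101 → 2-byte char #9 = C5 82.
Leading byte 0xC5 = 11000101 matches 110xxxxx → 2-byte sequence.
Byte 1: 0xC5 = 11000101, payload 00101 (5 bits).
Byte 2: 0x82 = 10000010 (10xxxxxx ✓), payload 000010.
Concatenate: 00101000010 = 0x142 (11 bits → U+0142).

U+0142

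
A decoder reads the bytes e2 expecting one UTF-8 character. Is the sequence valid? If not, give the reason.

Leading byte 0xE2 = 11100010 → 3-byte form, but only 1 byte is present.

invalid (sequence truncated)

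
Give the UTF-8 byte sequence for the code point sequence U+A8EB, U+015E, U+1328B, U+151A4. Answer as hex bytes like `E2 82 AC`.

EA A3 AB C5 9E F0 93 8A 8B F0 95 86 A4

U+A8EB: 3-byte form → EA A3 AB.
U+015E: 2-byte form → C5 9E.
U+1328B: 4-byte form → F0 93 8A 8B.
U+151A4: 4-byte form → F0 95 86 A4.
Concatenated (13 bytes): EA A3 AB C5 9E F0 93 8A 8B F0 95 86 A4.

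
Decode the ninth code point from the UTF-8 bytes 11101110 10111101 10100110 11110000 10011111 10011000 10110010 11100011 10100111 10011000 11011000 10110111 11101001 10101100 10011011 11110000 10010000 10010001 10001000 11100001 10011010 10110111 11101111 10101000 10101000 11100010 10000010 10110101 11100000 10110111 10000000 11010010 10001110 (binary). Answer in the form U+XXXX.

U+20B5

Offset 0: leading byte 0xEE = 11101110 → 3-byte char #1 = EE BD A6.
Offset 3: leading byte 0xF0 = 11110000 → 4-byte char #2 = F0 9F 98 B2.
Offset 7: leading byte 0xE3 = 11100011 → 3-byte char #3 = E3 A7 98.
Offset 10: leading byte 0xD8 = 11011000 → 2-byte char #4 = D8 B7.
Offset 12: leading byte 0xE9 = 11101001 → 3-byte char #5 = E9 AC 9B.
Offset 15: leading byte 0xF0 = 11110000 → 4-byte char #6 = F0 90 91 88.
Offset 19: leading byte 0xE1 = 11100001 → 3-byte char #7 = E1 9A B7.
Offset 22: leading byte 0xEF = 11101111 → 3-byte char #8 = EF A8 A8.
Offset 25: leading byte 0xE2 = 11100010 → 3-byte char #9 = E2 82 B5.
Leading byte 0xE2 = 11100010 matches 1110xxxx → 3-byte sequence.
Byte 1: 0xE2 = 11100010, payload 0010 (4 bits).
Byte 2: 0x82 = 10000010 (10xxxxxx ✓), payload 000010.
Byte 3: 0xB5 = 10110101 (10xxxxxx ✓), payload 110101.
Concatenate: 0010000010110101 = 0x20B5 (16 bits → U+20B5).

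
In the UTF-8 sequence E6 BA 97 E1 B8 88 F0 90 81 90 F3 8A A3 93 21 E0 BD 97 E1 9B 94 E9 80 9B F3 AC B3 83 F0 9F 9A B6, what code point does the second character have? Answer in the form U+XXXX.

U+1E08

Offset 0: leading byte 0xE6 = 11100110 → 3-byte char #1 = E6 BA 97.
Offset 3: leading byte 0xE1 = 11100001 → 3-byte char #2 = E1 B8 88.
Leading byte 0xE1 = 11100001 matches 1110xxxx → 3-byte sequence.
Byte 1: 0xE1 = 11100001, payload 0001 (4 bits).
Byte 2: 0xB8 = 10111000 (10xxxxxx ✓), payload 111000.
Byte 3: 0x88 = 10001000 (10xxxxxx ✓), payload 001000.
Concatenate: 0001111000001000 = 0x1E08 (16 bits → U+1E08).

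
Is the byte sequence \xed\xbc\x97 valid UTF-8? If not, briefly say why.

Structurally a 3-byte sequence; payload = 0xDF17.
But 0xDF17 is in U+D800–U+DFFF, the surrogate range. Surrogates are not Unicode scalar values and are forbidden in UTF-8.

invalid (encodes a surrogate (U+D800–U+DFFF))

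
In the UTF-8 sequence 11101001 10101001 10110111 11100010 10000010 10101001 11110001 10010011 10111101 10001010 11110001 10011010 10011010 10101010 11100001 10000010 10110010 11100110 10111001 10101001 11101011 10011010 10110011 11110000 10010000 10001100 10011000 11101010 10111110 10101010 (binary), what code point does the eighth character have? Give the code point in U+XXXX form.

U+10318

Offset 0: leading byte 0xE9 = 11101001 → 3-byte char #1 = E9 A9 B7.
Offset 3: leading byte 0xE2 = 11100010 → 3-byte char #2 = E2 82 A9.
Offset 6: leading byte 0xF1 = 11110001 → 4-byte char #3 = F1 93 BD 8A.
Offset 10: leading byte 0xF1 = 11110001 → 4-byte char #4 = F1 9A 9A AA.
Offset 14: leading byte 0xE1 = 11100001 → 3-byte char #5 = E1 82 B2.
Offset 17: leading byte 0xE6 = 11100110 → 3-byte char #6 = E6 B9 A9.
Offset 20: leading byte 0xEB = 11101011 → 3-byte char #7 = EB 9A B3.
Offset 23: leading byte 0xF0 = 11110000 → 4-byte char #8 = F0 90 8C 98.
Leading byte 0xF0 = 11110000 matches 11110xxx → 4-byte sequence.
Byte 1: 0xF0 = 11110000, payload 000 (3 bits).
Byte 2: 0x90 = 10010000 (10xxxxxx ✓), payload 010000.
Byte 3: 0x8C = 10001100 (10xxxxxx ✓), payload 001100.
Byte 4: 0x98 = 10011000 (10xxxxxx ✓), payload 011000.
Concatenate: 000010000001100011000 = 0x10318 (21 bits → U+10318).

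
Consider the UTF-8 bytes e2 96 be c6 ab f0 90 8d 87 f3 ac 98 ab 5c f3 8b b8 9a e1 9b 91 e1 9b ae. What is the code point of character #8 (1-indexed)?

U+16EE

Offset 0: leading byte 0xE2 = 11100010 → 3-byte char #1 = E2 96 BE.
Offset 3: leading byte 0xC6 = 11000110 → 2-byte char #2 = C6 AB.
Offset 5: leading byte 0xF0 = 11110000 → 4-byte char #3 = F0 90 8D 87.
Offset 9: leading byte 0xF3 = 11110011 → 4-byte char #4 = F3 AC 98 AB.
Offset 13: leading byte 0x5C = 01011100 → 1-byte char #5 = 5C.
Offset 14: leading byte 0xF3 = 11110011 → 4-byte char #6 = F3 8B B8 9A.
Offset 18: leading byte 0xE1 = 11100001 → 3-byte char #7 = E1 9B 91.
Offset 21: leading byte 0xE1 = 11100001 → 3-byte char #8 = E1 9B AE.
Leading byte 0xE1 = 11100001 matches 1110xxxx → 3-byte sequence.
Byte 1: 0xE1 = 11100001, payload 0001 (4 bits).
Byte 2: 0x9B = 10011011 (10xxxxxx ✓), payload 011011.
Byte 3: 0xAE = 10101110 (10xxxxxx ✓), payload 101110.
Concatenate: 0001011011101110 = 0x16EE (16 bits → U+16EE).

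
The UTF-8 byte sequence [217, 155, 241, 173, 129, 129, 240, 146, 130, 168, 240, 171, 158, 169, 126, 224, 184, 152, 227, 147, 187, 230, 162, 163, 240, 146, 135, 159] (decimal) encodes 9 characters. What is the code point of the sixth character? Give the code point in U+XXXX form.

U+0E18

Offset 0: leading byte 0xD9 = 11011001 → 2-byte char #1 = D9 9B.
Offset 2: leading byte 0xF1 = 11110001 → 4-byte char #2 = F1 AD 81 81.
Offset 6: leading byte 0xF0 = 11110000 → 4-byte char #3 = F0 92 82 A8.
Offset 10: leading byte 0xF0 = 11110000 → 4-byte char #4 = F0 AB 9E A9.
Offset 14: leading byte 0x7E = 01111110 → 1-byte char #5 = 7E.
Offset 15: leading byte 0xE0 = 11100000 → 3-byte char #6 = E0 B8 98.
Leading byte 0xE0 = 11100000 matches 1110xxxx → 3-byte sequence.
Byte 1: 0xE0 = 11100000, payload 0000 (4 bits).
Byte 2: 0xB8 = 10111000 (10xxxxxx ✓), payload 111000.
Byte 3: 0x98 = 10011000 (10xxxxxx ✓), payload 011000.
Concatenate: 0000111000011000 = 0xE18 (16 bits → U+0E18).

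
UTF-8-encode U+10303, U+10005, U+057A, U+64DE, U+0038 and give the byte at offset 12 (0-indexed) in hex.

U+10303 → 4-byte form F0 90 8C 83 at offsets 0–3.
U+10005 → 4-byte form F0 90 80 85 at offsets 4–7.
U+057A → 2-byte form D5 BA at offsets 8–9.
U+64DE → 3-byte form E6 93 9E at offsets 10–12.
Offset 12 falls in char 4's range; it's byte 3 of E6 93 9E = 0x9E.

0x9E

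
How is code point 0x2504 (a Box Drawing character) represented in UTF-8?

U+2504 = 0x2504 = 9476 decimal. In range U+0800–U+FFFF → 3-byte form: 1110xxxx 10xxxxxx 10xxxxxx.
Binary (16 bits): 0010010100000100.
Split 4+6+6: 0010 | 010100 | 000100.
Byte 1: 11100010 = 0xE2.
Byte 2: 10010100 = 0x94.
Byte 3: 10000100 = 0x84.

E2 94 84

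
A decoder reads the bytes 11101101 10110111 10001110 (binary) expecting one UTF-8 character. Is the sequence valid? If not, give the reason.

Structurally a 3-byte sequence; payload = 0xDDCE.
But 0xDDCE is in U+D800–U+DFFF, the surrogate range. Surrogates are not Unicode scalar values and are forbidden in UTF-8.

invalid (encodes a surrogate (U+D800–U+DFFF))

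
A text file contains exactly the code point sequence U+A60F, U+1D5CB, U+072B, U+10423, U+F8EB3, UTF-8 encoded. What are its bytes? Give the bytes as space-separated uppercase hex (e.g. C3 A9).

U+A60F: 3-byte form → EA 98 8F.
U+1D5CB: 4-byte form → F0 9D 97 8B.
U+072B: 2-byte form → DC AB.
U+10423: 4-byte form → F0 90 90 A3.
U+F8EB3: 4-byte form → F3 B8 BA B3.
Concatenated (17 bytes): EA 98 8F F0 9D 97 8B DC AB F0 90 90 A3 F3 B8 BA B3.

EA 98 8F F0 9D 97 8B DC AB F0 90 90 A3 F3 B8 BA B3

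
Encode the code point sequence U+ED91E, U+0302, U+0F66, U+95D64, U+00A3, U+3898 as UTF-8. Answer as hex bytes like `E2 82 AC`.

U+ED91E: 4-byte form → F3 AD A4 9E.
U+0302: 2-byte form → CC 82.
U+0F66: 3-byte form → E0 BD A6.
U+95D64: 4-byte form → F2 95 B5 A4.
U+00A3: 2-byte form → C2 A3.
U+3898: 3-byte form → E3 A2 98.
Concatenated (18 bytes): F3 AD A4 9E CC 82 E0 BD A6 F2 95 B5 A4 C2 A3 E3 A2 98.

F3 AD A4 9E CC 82 E0 BD A6 F2 95 B5 A4 C2 A3 E3 A2 98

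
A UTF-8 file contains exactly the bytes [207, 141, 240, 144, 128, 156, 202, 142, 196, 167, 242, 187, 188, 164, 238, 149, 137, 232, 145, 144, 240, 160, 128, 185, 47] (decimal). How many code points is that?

Byte at offset 0: 0xCF = 11001111 → 2-byte char (#1). Advance 2.
Byte at offset 2: 0xF0 = 11110000 → 4-byte char (#2). Advance 4.
Byte at offset 6: 0xCA = 11001010 → 2-byte char (#3). Advance 2.
Byte at offset 8: 0xC4 = 11000100 → 2-byte char (#4). Advance 2.
Byte at offset 10: 0xF2 = 11110010 → 4-byte char (#5). Advance 4.
Byte at offset 14: 0xEE = 11101110 → 3-byte char (#6). Advance 3.
Byte at offset 17: 0xE8 = 11101000 → 3-byte char (#7). Advance 3.
Byte at offset 20: 0xF0 = 11110000 → 4-byte char (#8). Advance 4.
Byte at offset 24: 0x2F = 00101111 → 1-byte char (#9). Advance 1.
Reached end at offset 25 after 9 code points.

9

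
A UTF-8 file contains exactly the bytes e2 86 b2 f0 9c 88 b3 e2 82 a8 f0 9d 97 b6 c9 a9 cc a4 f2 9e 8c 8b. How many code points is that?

7

Byte at offset 0: 0xE2 = 11100010 → 3-byte char (#1). Advance 3.
Byte at offset 3: 0xF0 = 11110000 → 4-byte char (#2). Advance 4.
Byte at offset 7: 0xE2 = 11100010 → 3-byte char (#3). Advance 3.
Byte at offset 10: 0xF0 = 11110000 → 4-byte char (#4). Advance 4.
Byte at offset 14: 0xC9 = 11001001 → 2-byte char (#5). Advance 2.
Byte at offset 16: 0xCC = 11001100 → 2-byte char (#6). Advance 2.
Byte at offset 18: 0xF2 = 11110010 → 4-byte char (#7). Advance 4.
Reached end at offset 22 after 7 code points.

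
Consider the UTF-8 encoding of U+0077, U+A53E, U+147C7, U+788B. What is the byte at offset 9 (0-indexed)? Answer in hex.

U+0077 → 1-byte form 77 at offsets 0–0.
U+A53E → 3-byte form EA 94 BE at offsets 1–3.
U+147C7 → 4-byte form F0 94 9F 87 at offsets 4–7.
U+788B → 3-byte form E7 A2 8B at offsets 8–10.
Offset 9 falls in char 4's range; it's byte 2 of E7 A2 8B = 0xA2.

0xA2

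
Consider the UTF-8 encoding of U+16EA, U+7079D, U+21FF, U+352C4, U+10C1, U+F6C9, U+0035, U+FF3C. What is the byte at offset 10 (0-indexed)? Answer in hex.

U+16EA → 3-byte form E1 9B AA at offsets 0–2.
U+7079D → 4-byte form F1 B0 9E 9D at offsets 3–6.
U+21FF → 3-byte form E2 87 BF at offsets 7–9.
U+352C4 → 4-byte form F0 B5 8B 84 at offsets 10–13.
Offset 10 falls in char 4's range; it's byte 1 of F0 B5 8B 84 = 0xF0.

0xF0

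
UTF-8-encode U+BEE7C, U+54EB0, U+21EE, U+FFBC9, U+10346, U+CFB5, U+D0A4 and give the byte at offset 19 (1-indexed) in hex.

0x86

1-indexed offset 19 is 0-indexed offset 18.
U+BEE7C → 4-byte form F2 BE B9 BC at offsets 0–3.
U+54EB0 → 4-byte form F1 94 BA B0 at offsets 4–7.
U+21EE → 3-byte form E2 87 AE at offsets 8–10.
U+FFBC9 → 4-byte form F3 BF AF 89 at offsets 11–14.
U+10346 → 4-byte form F0 90 8D 86 at offsets 15–18.
Offset 18 falls in char 5's range; it's byte 4 of F0 90 8D 86 = 0x86.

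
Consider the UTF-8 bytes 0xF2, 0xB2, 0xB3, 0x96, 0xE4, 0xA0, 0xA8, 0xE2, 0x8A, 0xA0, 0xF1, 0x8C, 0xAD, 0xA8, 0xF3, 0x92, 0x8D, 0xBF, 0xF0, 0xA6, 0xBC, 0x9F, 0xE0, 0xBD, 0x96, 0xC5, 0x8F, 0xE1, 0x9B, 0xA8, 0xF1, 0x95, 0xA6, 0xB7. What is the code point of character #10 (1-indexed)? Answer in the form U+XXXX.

U+559B7

Offset 0: leading byte 0xF2 = 11110010 → 4-byte char #1 = F2 B2 B3 96.
Offset 4: leading byte 0xE4 = 11100100 → 3-byte char #2 = E4 A0 A8.
Offset 7: leading byte 0xE2 = 11100010 → 3-byte char #3 = E2 8A A0.
Offset 10: leading byte 0xF1 = 11110001 → 4-byte char #4 = F1 8C AD A8.
Offset 14: leading byte 0xF3 = 11110011 → 4-byte char #5 = F3 92 8D BF.
Offset 18: leading byte 0xF0 = 11110000 → 4-byte char #6 = F0 A6 BC 9F.
Offset 22: leading byte 0xE0 = 11100000 → 3-byte char #7 = E0 BD 96.
Offset 25: leading byte 0xC5 = 11000101 → 2-byte char #8 = C5 8F.
Offset 27: leading byte 0xE1 = 11100001 → 3-byte char #9 = E1 9B A8.
Offset 30: leading byte 0xF1 = 11110001 → 4-byte char #10 = F1 95 A6 B7.
Leading byte 0xF1 = 11110001 matches 11110xxx → 4-byte sequence.
Byte 1: 0xF1 = 11110001, payload 001 (3 bits).
Byte 2: 0x95 = 10010101 (10xxxxxx ✓), payload 010101.
Byte 3: 0xA6 = 10100110 (10xxxxxx ✓), payload 100110.
Byte 4: 0xB7 = 10110111 (10xxxxxx ✓), payload 110111.
Concatenate: 001010101100110110111 = 0x559B7 (21 bits → U+559B7).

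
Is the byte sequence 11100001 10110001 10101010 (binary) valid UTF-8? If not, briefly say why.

Leading byte 0xE1 = 11100001 → 3-byte form.
Continuation bytes 0xB1=10110001, 0xAA=10101010 all match 10xxxxxx.
Decoded value 0x1C6A is ≥ 0x800 (shortest form) and not a surrogate.

valid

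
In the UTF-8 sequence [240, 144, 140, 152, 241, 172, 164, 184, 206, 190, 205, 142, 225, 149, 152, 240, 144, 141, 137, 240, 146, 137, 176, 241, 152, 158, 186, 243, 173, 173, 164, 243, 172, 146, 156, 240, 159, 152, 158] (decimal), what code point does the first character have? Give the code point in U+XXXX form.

U+10318

Offset 0: leading byte 0xF0 = 11110000 → 4-byte char #1 = F0 90 8C 98.
Leading byte 0xF0 = 11110000 matches 11110xxx → 4-byte sequence.
Byte 1: 0xF0 = 11110000, payload 000 (3 bits).
Byte 2: 0x90 = 10010000 (10xxxxxx ✓), payload 010000.
Byte 3: 0x8C = 10001100 (10xxxxxx ✓), payload 001100.
Byte 4: 0x98 = 10011000 (10xxxxxx ✓), payload 011000.
Concatenate: 000010000001100011000 = 0x10318 (21 bits → U+10318).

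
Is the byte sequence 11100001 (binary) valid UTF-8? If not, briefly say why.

invalid (sequence truncated)

Leading byte 0xE1 = 11100001 → 3-byte form, but only 1 byte is present.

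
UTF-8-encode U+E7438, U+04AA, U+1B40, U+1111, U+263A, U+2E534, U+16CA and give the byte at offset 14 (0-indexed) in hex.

0xBA

U+E7438 → 4-byte form F3 A7 90 B8 at offsets 0–3.
U+04AA → 2-byte form D2 AA at offsets 4–5.
U+1B40 → 3-byte form E1 AD 80 at offsets 6–8.
U+1111 → 3-byte form E1 84 91 at offsets 9–11.
U+263A → 3-byte form E2 98 BA at offsets 12–14.
Offset 14 falls in char 5's range; it's byte 3 of E2 98 BA = 0xBA.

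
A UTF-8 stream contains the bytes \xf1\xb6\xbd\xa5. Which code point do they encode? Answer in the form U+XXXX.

U+76F65

Leading byte 0xF1 = 11110001 matches 11110xxx → 4-byte sequence.
Byte 1: 0xF1 = 11110001, payload 001 (3 bits).
Byte 2: 0xB6 = 10110110 (10xxxxxx ✓), payload 110110.
Byte 3: 0xBD = 10111101 (10xxxxxx ✓), payload 111101.
Byte 4: 0xA5 = 10100101 (10xxxxxx ✓), payload 100101.
Concatenate: 001110110111101100101 = 0x76F65 (21 bits → U+76F65).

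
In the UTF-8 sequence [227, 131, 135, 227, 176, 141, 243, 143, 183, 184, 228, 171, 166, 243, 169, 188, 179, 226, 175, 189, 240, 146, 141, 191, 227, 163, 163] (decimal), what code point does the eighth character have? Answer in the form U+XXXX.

U+38E3

Offset 0: leading byte 0xE3 = 11100011 → 3-byte char #1 = E3 83 87.
Offset 3: leading byte 0xE3 = 11100011 → 3-byte char #2 = E3 B0 8D.
Offset 6: leading byte 0xF3 = 11110011 → 4-byte char #3 = F3 8F B7 B8.
Offset 10: leading byte 0xE4 = 11100100 → 3-byte char #4 = E4 AB A6.
Offset 13: leading byte 0xF3 = 11110011 → 4-byte char #5 = F3 A9 BC B3.
Offset 17: leading byte 0xE2 = 11100010 → 3-byte char #6 = E2 AF BD.
Offset 20: leading byte 0xF0 = 11110000 → 4-byte char #7 = F0 92 8D BF.
Offset 24: leading byte 0xE3 = 11100011 → 3-byte char #8 = E3 A3 A3.
Leading byte 0xE3 = 11100011 matches 1110xxxx → 3-byte sequence.
Byte 1: 0xE3 = 11100011, payload 0011 (4 bits).
Byte 2: 0xA3 = 10100011 (10xxxxxx ✓), payload 100011.
Byte 3: 0xA3 = 10100011 (10xxxxxx ✓), payload 100011.
Concatenate: 0011100011100011 = 0x38E3 (16 bits → U+38E3).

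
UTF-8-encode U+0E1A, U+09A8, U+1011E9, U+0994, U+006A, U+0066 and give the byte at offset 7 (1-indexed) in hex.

0xF4

1-indexed offset 7 is 0-indexed offset 6.
U+0E1A → 3-byte form E0 B8 9A at offsets 0–2.
U+09A8 → 3-byte form E0 A6 A8 at offsets 3–5.
U+1011E9 → 4-byte form F4 81 87 A9 at offsets 6–9.
Offset 6 falls in char 3's range; it's byte 1 of F4 81 87 A9 = 0xF4.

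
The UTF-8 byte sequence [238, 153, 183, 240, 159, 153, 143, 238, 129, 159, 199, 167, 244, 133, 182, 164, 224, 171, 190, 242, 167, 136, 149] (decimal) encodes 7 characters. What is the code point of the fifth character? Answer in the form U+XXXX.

Offset 0: leading byte 0xEE = 11101110 → 3-byte char #1 = EE 99 B7.
Offset 3: leading byte 0xF0 = 11110000 → 4-byte char #2 = F0 9F 99 8F.
Offset 7: leading byte 0xEE = 11101110 → 3-byte char #3 = EE 81 9F.
Offset 10: leading byte 0xC7 = 11000111 → 2-byte char #4 = C7 A7.
Offset 12: leading byte 0xF4 = 11110100 → 4-byte char #5 = F4 85 B6 A4.
Leading byte 0xF4 = 11110100 matches 11110xxx → 4-byte sequence.
Byte 1: 0xF4 = 11110100, payload 100 (3 bits).
Byte 2: 0x85 = 10000101 (10xxxxxx ✓), payload 000101.
Byte 3: 0xB6 = 10110110 (10xxxxxx ✓), payload 110110.
Byte 4: 0xA4 = 10100100 (10xxxxxx ✓), payload 100100.
Concatenate: 100000101110110100100 = 0x105DA4 (21 bits → U+105DA4).

U+105DA4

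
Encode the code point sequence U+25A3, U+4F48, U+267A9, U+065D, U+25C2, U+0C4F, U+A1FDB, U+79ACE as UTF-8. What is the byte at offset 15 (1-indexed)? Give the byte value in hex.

1-indexed offset 15 is 0-indexed offset 14.
U+25A3 → 3-byte form E2 96 A3 at offsets 0–2.
U+4F48 → 3-byte form E4 BD 88 at offsets 3–5.
U+267A9 → 4-byte form F0 A6 9E A9 at offsets 6–9.
U+065D → 2-byte form D9 9D at offsets 10–11.
U+25C2 → 3-byte form E2 97 82 at offsets 12–14.
Offset 14 falls in char 5's range; it's byte 3 of E2 97 82 = 0x82.

0x82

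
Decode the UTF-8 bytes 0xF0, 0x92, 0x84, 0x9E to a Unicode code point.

Leading byte 0xF0 = 11110000 matches 11110xxx → 4-byte sequence.
Byte 1: 0xF0 = 11110000, payload 000 (3 bits).
Byte 2: 0x92 = 10010010 (10xxxxxx ✓), payload 010010.
Byte 3: 0x84 = 10000100 (10xxxxxx ✓), payload 000100.
Byte 4: 0x9E = 10011110 (10xxxxxx ✓), payload 011110.
Concatenate: 000010010000100011110 = 0x1211E (21 bits → U+1211E).

U+1211E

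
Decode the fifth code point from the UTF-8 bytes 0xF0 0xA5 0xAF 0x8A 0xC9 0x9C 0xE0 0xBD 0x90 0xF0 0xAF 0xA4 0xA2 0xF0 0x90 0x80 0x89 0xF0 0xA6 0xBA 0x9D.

Offset 0: leading byte 0xF0 = 11110000 → 4-byte char #1 = F0 A5 AF 8A.
Offset 4: leading byte 0xC9 = 11001001 → 2-byte char #2 = C9 9C.
Offset 6: leading byte 0xE0 = 11100000 → 3-byte char #3 = E0 BD 90.
Offset 9: leading byte 0xF0 = 11110000 → 4-byte char #4 = F0 AF A4 A2.
Offset 13: leading byte 0xF0 = 11110000 → 4-byte char #5 = F0 90 80 89.
Leading byte 0xF0 = 11110000 matches 11110xxx → 4-byte sequence.
Byte 1: 0xF0 = 11110000, payload 000 (3 bits).
Byte 2: 0x90 = 10010000 (10xxxxxx ✓), payload 010000.
Byte 3: 0x80 = 10000000 (10xxxxxx ✓), payload 000000.
Byte 4: 0x89 = 10001001 (10xxxxxx ✓), payload 001001.
Concatenate: 000010000000000001001 = 0x10009 (21 bits → U+10009).

U+10009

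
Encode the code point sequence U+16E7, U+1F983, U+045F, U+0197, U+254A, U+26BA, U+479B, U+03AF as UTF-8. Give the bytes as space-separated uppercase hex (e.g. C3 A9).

E1 9B A7 F0 9F A6 83 D1 9F C6 97 E2 95 8A E2 9A BA E4 9E 9B CE AF

U+16E7: 3-byte form → E1 9B A7.
U+1F983: 4-byte form → F0 9F A6 83.
U+045F: 2-byte form → D1 9F.
U+0197: 2-byte form → C6 97.
U+254A: 3-byte form → E2 95 8A.
U+26BA: 3-byte form → E2 9A BA.
U+479B: 3-byte form → E4 9E 9B.
U+03AF: 2-byte form → CE AF.
Concatenated (22 bytes): E1 9B A7 F0 9F A6 83 D1 9F C6 97 E2 95 8A E2 9A BA E4 9E 9B CE AF.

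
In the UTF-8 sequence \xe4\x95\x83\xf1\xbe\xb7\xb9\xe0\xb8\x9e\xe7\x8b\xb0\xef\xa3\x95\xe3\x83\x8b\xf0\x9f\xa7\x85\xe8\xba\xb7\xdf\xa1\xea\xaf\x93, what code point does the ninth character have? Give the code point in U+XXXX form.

Offset 0: leading byte 0xE4 = 11100100 → 3-byte char #1 = E4 95 83.
Offset 3: leading byte 0xF1 = 11110001 → 4-byte char #2 = F1 BE B7 B9.
Offset 7: leading byte 0xE0 = 11100000 → 3-byte char #3 = E0 B8 9E.
Offset 10: leading byte 0xE7 = 11100111 → 3-byte char #4 = E7 8B B0.
Offset 13: leading byte 0xEF = 11101111 → 3-byte char #5 = EF A3 95.
Offset 16: leading byte 0xE3 = 11100011 → 3-byte char #6 = E3 83 8B.
Offset 19: leading byte 0xF0 = 11110000 → 4-byte char #7 = F0 9F A7 85.
Offset 23: leading byte 0xE8 = 11101000 → 3-byte char #8 = E8 BA B7.
Offset 26: leading byte 0xDF = 11011111 → 2-byte char #9 = DF A1.
Leading byte 0xDF = 11011111 matches 110xxxxx → 2-byte sequence.
Byte 1: 0xDF = 11011111, payload 11111 (5 bits).
Byte 2: 0xA1 = 10100001 (10xxxxxx ✓), payload 100001.
Concatenate: 11111100001 = 0x7E1 (11 bits → U+07E1).

U+07E1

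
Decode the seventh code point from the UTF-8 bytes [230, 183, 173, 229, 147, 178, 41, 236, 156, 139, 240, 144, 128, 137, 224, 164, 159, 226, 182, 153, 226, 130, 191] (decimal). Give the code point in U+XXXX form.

U+2D99

Offset 0: leading byte 0xE6 = 11100110 → 3-byte char #1 = E6 B7 AD.
Offset 3: leading byte 0xE5 = 11100101 → 3-byte char #2 = E5 93 B2.
Offset 6: leading byte 0x29 = 00101001 → 1-byte char #3 = 29.
Offset 7: leading byte 0xEC = 11101100 → 3-byte char #4 = EC 9C 8B.
Offset 10: leading byte 0xF0 = 11110000 → 4-byte char #5 = F0 90 80 89.
Offset 14: leading byte 0xE0 = 11100000 → 3-byte char #6 = E0 A4 9F.
Offset 17: leading byte 0xE2 = 11100010 → 3-byte char #7 = E2 B6 99.
Leading byte 0xE2 = 11100010 matches 1110xxxx → 3-byte sequence.
Byte 1: 0xE2 = 11100010, payload 0010 (4 bits).
Byte 2: 0xB6 = 10110110 (10xxxxxx ✓), payload 110110.
Byte 3: 0x99 = 10011001 (10xxxxxx ✓), payload 011001.
Concatenate: 0010110110011001 = 0x2D99 (16 bits → U+2D99).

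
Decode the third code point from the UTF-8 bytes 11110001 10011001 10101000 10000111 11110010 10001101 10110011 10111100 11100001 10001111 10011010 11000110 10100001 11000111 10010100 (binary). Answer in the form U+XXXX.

Offset 0: leading byte 0xF1 = 11110001 → 4-byte char #1 = F1 99 A8 87.
Offset 4: leading byte 0xF2 = 11110010 → 4-byte char #2 = F2 8D B3 BC.
Offset 8: leading byte 0xE1 = 11100001 → 3-byte char #3 = E1 8F 9A.
Leading byte 0xE1 = 11100001 matches 1110xxxx → 3-byte sequence.
Byte 1: 0xE1 = 11100001, payload 0001 (4 bits).
Byte 2: 0x8F = 10001111 (10xxxxxx ✓), payload 001111.
Byte 3: 0x9A = 10011010 (10xxxxxx ✓), payload 011010.
Concatenate: 0001001111011010 = 0x13DA (16 bits → U+13DA).

U+13DA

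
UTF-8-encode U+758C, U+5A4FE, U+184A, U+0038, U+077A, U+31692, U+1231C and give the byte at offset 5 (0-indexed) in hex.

U+758C → 3-byte form E7 96 8C at offsets 0–2.
U+5A4FE → 4-byte form F1 9A 93 BE at offsets 3–6.
Offset 5 falls in char 2's range; it's byte 3 of F1 9A 93 BE = 0x93.

0x93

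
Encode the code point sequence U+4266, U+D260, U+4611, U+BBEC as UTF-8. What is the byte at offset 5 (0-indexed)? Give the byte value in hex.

0xA0

U+4266 → 3-byte form E4 89 A6 at offsets 0–2.
U+D260 → 3-byte form ED 89 A0 at offsets 3–5.
Offset 5 falls in char 2's range; it's byte 3 of ED 89 A0 = 0xA0.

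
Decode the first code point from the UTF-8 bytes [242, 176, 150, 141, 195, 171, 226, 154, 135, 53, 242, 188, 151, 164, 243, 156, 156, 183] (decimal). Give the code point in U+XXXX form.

Offset 0: leading byte 0xF2 = 11110010 → 4-byte char #1 = F2 B0 96 8D.
Leading byte 0xF2 = 11110010 matches 11110xxx → 4-byte sequence.
Byte 1: 0xF2 = 11110010, payload 010 (3 bits).
Byte 2: 0xB0 = 10110000 (10xxxxxx ✓), payload 110000.
Byte 3: 0x96 = 10010110 (10xxxxxx ✓), payload 010110.
Byte 4: 0x8D = 10001101 (10xxxxxx ✓), payload 001101.
Concatenate: 010110000010110001101 = 0xB058D (21 bits → U+B058D).

U+B058D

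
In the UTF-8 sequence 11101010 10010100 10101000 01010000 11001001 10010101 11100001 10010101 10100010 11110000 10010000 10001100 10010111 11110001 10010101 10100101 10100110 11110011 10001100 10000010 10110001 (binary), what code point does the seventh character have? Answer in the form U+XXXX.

U+CC0B1

Offset 0: leading byte 0xEA = 11101010 → 3-byte char #1 = EA 94 A8.
Offset 3: leading byte 0x50 = 01010000 → 1-byte char #2 = 50.
Offset 4: leading byte 0xC9 = 11001001 → 2-byte char #3 = C9 95.
Offset 6: leading byte 0xE1 = 11100001 → 3-byte char #4 = E1 95 A2.
Offset 9: leading byte 0xF0 = 11110000 → 4-byte char #5 = F0 90 8C 97.
Offset 13: leading byte 0xF1 = 11110001 → 4-byte char #6 = F1 95 A5 A6.
Offset 17: leading byte 0xF3 = 11110011 → 4-byte char #7 = F3 8C 82 B1.
Leading byte 0xF3 = 11110011 matches 11110xxx → 4-byte sequence.
Byte 1: 0xF3 = 11110011, payload 011 (3 bits).
Byte 2: 0x8C = 10001100 (10xxxxxx ✓), payload 001100.
Byte 3: 0x82 = 10000010 (10xxxxxx ✓), payload 000010.
Byte 4: 0xB1 = 10110001 (10xxxxxx ✓), payload 110001.
Concatenate: 011001100000010110001 = 0xCC0B1 (21 bits → U+CC0B1).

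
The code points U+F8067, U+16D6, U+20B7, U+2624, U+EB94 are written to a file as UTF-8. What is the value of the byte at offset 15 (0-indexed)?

U+F8067 → 4-byte form F3 B8 81 A7 at offsets 0–3.
U+16D6 → 3-byte form E1 9B 96 at offsets 4–6.
U+20B7 → 3-byte form E2 82 B7 at offsets 7–9.
U+2624 → 3-byte form E2 98 A4 at offsets 10–12.
U+EB94 → 3-byte form EE AE 94 at offsets 13–15.
Offset 15 falls in char 5's range; it's byte 3 of EE AE 94 = 0x94.

0x94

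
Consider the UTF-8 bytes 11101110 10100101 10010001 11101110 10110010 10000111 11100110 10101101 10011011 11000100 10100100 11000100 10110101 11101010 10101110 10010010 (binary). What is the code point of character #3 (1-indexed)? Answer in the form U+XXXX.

Offset 0: leading byte 0xEE = 11101110 → 3-byte char #1 = EE A5 91.
Offset 3: leading byte 0xEE = 11101110 → 3-byte char #2 = EE B2 87.
Offset 6: leading byte 0xE6 = 11100110 → 3-byte char #3 = E6 AD 9B.
Leading byte 0xE6 = 11100110 matches 1110xxxx → 3-byte sequence.
Byte 1: 0xE6 = 11100110, payload 0110 (4 bits).
Byte 2: 0xAD = 10101101 (10xxxxxx ✓), payload 101101.
Byte 3: 0x9B = 10011011 (10xxxxxx ✓), payload 011011.
Concatenate: 0110101101011011 = 0x6B5B (16 bits → U+6B5B).

U+6B5B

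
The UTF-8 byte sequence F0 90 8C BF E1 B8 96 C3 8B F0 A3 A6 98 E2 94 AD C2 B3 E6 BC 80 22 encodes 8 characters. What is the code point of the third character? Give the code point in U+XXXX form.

U+00CB

Offset 0: leading byte 0xF0 = 11110000 → 4-byte char #1 = F0 90 8C BF.
Offset 4: leading byte 0xE1 = 11100001 → 3-byte char #2 = E1 B8 96.
Offset 7: leading byte 0xC3 = 11000011 → 2-byte char #3 = C3 8B.
Leading byte 0xC3 = 11000011 matches 110xxxxx → 2-byte sequence.
Byte 1: 0xC3 = 11000011, payload 00011 (5 bits).
Byte 2: 0x8B = 10001011 (10xxxxxx ✓), payload 001011.
Concatenate: 00011001011 = 0xCB (11 bits → U+00CB).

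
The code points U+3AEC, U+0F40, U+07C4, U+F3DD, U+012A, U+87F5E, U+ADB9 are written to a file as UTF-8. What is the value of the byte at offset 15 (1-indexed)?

1-indexed offset 15 is 0-indexed offset 14.
U+3AEC → 3-byte form E3 AB AC at offsets 0–2.
U+0F40 → 3-byte form E0 BD 80 at offsets 3–5.
U+07C4 → 2-byte form DF 84 at offsets 6–7.
U+F3DD → 3-byte form EF 8F 9D at offsets 8–10.
U+012A → 2-byte form C4 AA at offsets 11–12.
U+87F5E → 4-byte form F2 87 BD 9E at offsets 13–16.
Offset 14 falls in char 6's range; it's byte 2 of F2 87 BD 9E = 0x87.

0x87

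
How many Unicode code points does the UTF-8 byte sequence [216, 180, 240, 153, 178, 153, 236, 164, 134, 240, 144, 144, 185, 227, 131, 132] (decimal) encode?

5

Byte at offset 0: 0xD8 = 11011000 → 2-byte char (#1). Advance 2.
Byte at offset 2: 0xF0 = 11110000 → 4-byte char (#2). Advance 4.
Byte at offset 6: 0xEC = 11101100 → 3-byte char (#3). Advance 3.
Byte at offset 9: 0xF0 = 11110000 → 4-byte char (#4). Advance 4.
Byte at offset 13: 0xE3 = 11100011 → 3-byte char (#5). Advance 3.
Reached end at offset 16 after 5 code points.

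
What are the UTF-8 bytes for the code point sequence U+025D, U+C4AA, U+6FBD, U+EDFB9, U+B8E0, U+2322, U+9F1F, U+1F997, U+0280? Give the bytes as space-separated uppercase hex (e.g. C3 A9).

U+025D: 2-byte form → C9 9D.
U+C4AA: 3-byte form → EC 92 AA.
U+6FBD: 3-byte form → E6 BE BD.
U+EDFB9: 4-byte form → F3 AD BE B9.
U+B8E0: 3-byte form → EB A3 A0.
U+2322: 3-byte form → E2 8C A2.
U+9F1F: 3-byte form → E9 BC 9F.
U+1F997: 4-byte form → F0 9F A6 97.
U+0280: 2-byte form → CA 80.
Concatenated (27 bytes): C9 9D EC 92 AA E6 BE BD F3 AD BE B9 EB A3 A0 E2 8C A2 E9 BC 9F F0 9F A6 97 CA 80.

C9 9D EC 92 AA E6 BE BD F3 AD BE B9 EB A3 A0 E2 8C A2 E9 BC 9F F0 9F A6 97 CA 80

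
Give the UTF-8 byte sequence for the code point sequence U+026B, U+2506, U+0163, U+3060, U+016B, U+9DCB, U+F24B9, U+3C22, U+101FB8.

U+026B: 2-byte form → C9 AB.
U+2506: 3-byte form → E2 94 86.
U+0163: 2-byte form → C5 A3.
U+3060: 3-byte form → E3 81 A0.
U+016B: 2-byte form → C5 AB.
U+9DCB: 3-byte form → E9 B7 8B.
U+F24B9: 4-byte form → F3 B2 92 B9.
U+3C22: 3-byte form → E3 B0 A2.
U+101FB8: 4-byte form → F4 81 BE B8.
Concatenated (26 bytes): C9 AB E2 94 86 C5 A3 E3 81 A0 C5 AB E9 B7 8B F3 B2 92 B9 E3 B0 A2 F4 81 BE B8.

C9 AB E2 94 86 C5 A3 E3 81 A0 C5 AB E9 B7 8B F3 B2 92 B9 E3 B0 A2 F4 81 BE B8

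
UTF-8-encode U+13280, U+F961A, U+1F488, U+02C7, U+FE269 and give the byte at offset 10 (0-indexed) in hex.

U+13280 → 4-byte form F0 93 8A 80 at offsets 0–3.
U+F961A → 4-byte form F3 B9 98 9A at offsets 4–7.
U+1F488 → 4-byte form F0 9F 92 88 at offsets 8–11.
Offset 10 falls in char 3's range; it's byte 3 of F0 9F 92 88 = 0x92.

0x92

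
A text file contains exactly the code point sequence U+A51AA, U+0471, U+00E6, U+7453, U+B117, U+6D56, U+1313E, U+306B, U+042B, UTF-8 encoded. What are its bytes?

U+A51AA: 4-byte form → F2 A5 86 AA.
U+0471: 2-byte form → D1 B1.
U+00E6: 2-byte form → C3 A6.
U+7453: 3-byte form → E7 91 93.
U+B117: 3-byte form → EB 84 97.
U+6D56: 3-byte form → E6 B5 96.
U+1313E: 4-byte form → F0 93 84 BE.
U+306B: 3-byte form → E3 81 AB.
U+042B: 2-byte form → D0 AB.
Concatenated (26 bytes): F2 A5 86 AA D1 B1 C3 A6 E7 91 93 EB 84 97 E6 B5 96 F0 93 84 BE E3 81 AB D0 AB.

F2 A5 86 AA D1 B1 C3 A6 E7 91 93 EB 84 97 E6 B5 96 F0 93 84 BE E3 81 AB D0 AB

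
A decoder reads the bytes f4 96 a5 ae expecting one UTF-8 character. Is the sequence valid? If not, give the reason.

Leading byte 0xF4 = 11110100 → 4-byte form.
Payload = 0x11696E, which exceeds U+10FFFF, the maximum Unicode code point. (Leading bytes F5–FF, or F4 followed by ≥ 0x90, are invalid.)

invalid (encodes a value above U+10FFFF)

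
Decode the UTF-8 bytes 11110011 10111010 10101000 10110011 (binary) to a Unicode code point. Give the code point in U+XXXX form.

U+FAA33

Leading byte 0xF3 = 11110011 matches 11110xxx → 4-byte sequence.
Byte 1: 0xF3 = 11110011, payload 011 (3 bits).
Byte 2: 0xBA = 10111010 (10xxxxxx ✓), payload 111010.
Byte 3: 0xA8 = 10101000 (10xxxxxx ✓), payload 101000.
Byte 4: 0xB3 = 10110011 (10xxxxxx ✓), payload 110011.
Concatenate: 011111010101000110011 = 0xFAA33 (21 bits → U+FAA33).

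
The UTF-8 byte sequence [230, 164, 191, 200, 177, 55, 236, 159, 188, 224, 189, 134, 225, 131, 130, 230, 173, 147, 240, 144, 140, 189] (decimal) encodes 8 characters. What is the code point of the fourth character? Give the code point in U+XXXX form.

U+C7FC

Offset 0: leading byte 0xE6 = 11100110 → 3-byte char #1 = E6 A4 BF.
Offset 3: leading byte 0xC8 = 11001000 → 2-byte char #2 = C8 B1.
Offset 5: leading byte 0x37 = 00110111 → 1-byte char #3 = 37.
Offset 6: leading byte 0xEC = 11101100 → 3-byte char #4 = EC 9F BC.
Leading byte 0xEC = 11101100 matches 1110xxxx → 3-byte sequence.
Byte 1: 0xEC = 11101100, payload 1100 (4 bits).
Byte 2: 0x9F = 10011111 (10xxxxxx ✓), payload 011111.
Byte 3: 0xBC = 10111100 (10xxxxxx ✓), payload 111100.
Concatenate: 1100011111111100 = 0xC7FC (16 bits → U+C7FC).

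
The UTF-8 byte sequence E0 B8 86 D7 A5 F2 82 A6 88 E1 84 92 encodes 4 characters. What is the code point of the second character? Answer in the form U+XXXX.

Offset 0: leading byte 0xE0 = 11100000 → 3-byte char #1 = E0 B8 86.
Offset 3: leading byte 0xD7 = 11010111 → 2-byte char #2 = D7 A5.
Leading byte 0xD7 = 11010111 matches 110xxxxx → 2-byte sequence.
Byte 1: 0xD7 = 11010111, payload 10111 (5 bits).
Byte 2: 0xA5 = 10100101 (10xxxxxx ✓), payload 100101.
Concatenate: 10111100101 = 0x5E5 (11 bits → U+05E5).

U+05E5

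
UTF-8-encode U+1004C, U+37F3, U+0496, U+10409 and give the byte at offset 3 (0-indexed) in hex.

U+1004C → 4-byte form F0 90 81 8C at offsets 0–3.
Offset 3 falls in char 1's range; it's byte 4 of F0 90 81 8C = 0x8C.

0x8C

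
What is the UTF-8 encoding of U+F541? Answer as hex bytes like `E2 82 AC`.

U+F541 = 0xF541 = 62785 decimal. In range U+0800–U+FFFF → 3-byte form: 1110xxxx 10xxxxxx 10xxxxxx.
Binary (16 bits): 1111010101000001.
Split 4+6+6: 1111 | 010101 | 000001.
Byte 1: 11101111 = 0xEF.
Byte 2: 10010101 = 0x95.
Byte 3: 10000001 = 0x81.

EF 95 81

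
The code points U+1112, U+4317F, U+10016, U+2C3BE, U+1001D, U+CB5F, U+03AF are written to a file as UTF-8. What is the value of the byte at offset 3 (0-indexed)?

U+1112 → 3-byte form E1 84 92 at offsets 0–2.
U+4317F → 4-byte form F1 83 85 BF at offsets 3–6.
Offset 3 falls in char 2's range; it's byte 1 of F1 83 85 BF = 0xF1.

0xF1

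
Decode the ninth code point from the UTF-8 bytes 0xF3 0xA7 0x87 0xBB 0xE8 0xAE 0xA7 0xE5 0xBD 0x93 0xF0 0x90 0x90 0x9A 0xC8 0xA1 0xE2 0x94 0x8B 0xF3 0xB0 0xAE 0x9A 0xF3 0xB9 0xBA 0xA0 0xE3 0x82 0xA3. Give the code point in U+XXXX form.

U+30A3

Offset 0: leading byte 0xF3 = 11110011 → 4-byte char #1 = F3 A7 87 BB.
Offset 4: leading byte 0xE8 = 11101000 → 3-byte char #2 = E8 AE A7.
Offset 7: leading byte 0xE5 = 11100101 → 3-byte char #3 = E5 BD 93.
Offset 10: leading byte 0xF0 = 11110000 → 4-byte char #4 = F0 90 90 9A.
Offset 14: leading byte 0xC8 = 11001000 → 2-byte char #5 = C8 A1.
Offset 16: leading byte 0xE2 = 11100010 → 3-byte char #6 = E2 94 8B.
Offset 19: leading byte 0xF3 = 11110011 → 4-byte char #7 = F3 B0 AE 9A.
Offset 23: leading byte 0xF3 = 11110011 → 4-byte char #8 = F3 B9 BA A0.
Offset 27: leading byte 0xE3 = 11100011 → 3-byte char #9 = E3 82 A3.
Leading byte 0xE3 = 11100011 matches 1110xxxx → 3-byte sequence.
Byte 1: 0xE3 = 11100011, payload 0011 (4 bits).
Byte 2: 0x82 = 10000010 (10xxxxxx ✓), payload 000010.
Byte 3: 0xA3 = 10100011 (10xxxxxx ✓), payload 100011.
Concatenate: 0011000010100011 = 0x30A3 (16 bits → U+30A3).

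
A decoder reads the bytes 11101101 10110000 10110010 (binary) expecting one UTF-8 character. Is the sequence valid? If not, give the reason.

invalid (encodes a surrogate (U+D800–U+DFFF))

Structurally a 3-byte sequence; payload = 0xDC32.
But 0xDC32 is in U+D800–U+DFFF, the surrogate range. Surrogates are not Unicode scalar values and are forbidden in UTF-8.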